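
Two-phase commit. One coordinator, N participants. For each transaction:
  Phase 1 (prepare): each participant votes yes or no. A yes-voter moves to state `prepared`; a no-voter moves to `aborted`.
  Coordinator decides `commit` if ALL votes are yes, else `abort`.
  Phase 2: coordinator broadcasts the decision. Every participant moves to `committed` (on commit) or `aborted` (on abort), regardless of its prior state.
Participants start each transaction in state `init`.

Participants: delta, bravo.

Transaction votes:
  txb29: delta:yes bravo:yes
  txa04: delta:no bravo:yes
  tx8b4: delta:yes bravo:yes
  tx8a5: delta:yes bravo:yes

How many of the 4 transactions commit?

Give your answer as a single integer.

Answer: 3

Derivation:
txb29: all yes -> commit (commits=1)
txa04: no from delta -> abort (commits=1)
tx8b4: all yes -> commit (commits=2)
tx8a5: all yes -> commit (commits=3)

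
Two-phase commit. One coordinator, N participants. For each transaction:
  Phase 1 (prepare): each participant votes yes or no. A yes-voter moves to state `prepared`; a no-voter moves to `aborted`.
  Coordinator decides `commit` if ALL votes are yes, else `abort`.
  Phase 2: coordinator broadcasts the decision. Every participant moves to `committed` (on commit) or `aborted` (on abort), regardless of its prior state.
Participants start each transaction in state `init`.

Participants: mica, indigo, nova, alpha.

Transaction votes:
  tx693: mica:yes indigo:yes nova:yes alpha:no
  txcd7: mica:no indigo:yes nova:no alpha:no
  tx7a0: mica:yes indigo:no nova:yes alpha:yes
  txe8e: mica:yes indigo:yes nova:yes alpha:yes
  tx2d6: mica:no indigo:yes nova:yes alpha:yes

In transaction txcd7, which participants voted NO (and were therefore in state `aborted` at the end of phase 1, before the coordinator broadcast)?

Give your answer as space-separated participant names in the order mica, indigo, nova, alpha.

Answer: mica nova alpha

Derivation:
Txn txcd7 phase 1: mica no -> aborted; indigo yes -> prepared; nova no -> aborted; alpha no -> aborted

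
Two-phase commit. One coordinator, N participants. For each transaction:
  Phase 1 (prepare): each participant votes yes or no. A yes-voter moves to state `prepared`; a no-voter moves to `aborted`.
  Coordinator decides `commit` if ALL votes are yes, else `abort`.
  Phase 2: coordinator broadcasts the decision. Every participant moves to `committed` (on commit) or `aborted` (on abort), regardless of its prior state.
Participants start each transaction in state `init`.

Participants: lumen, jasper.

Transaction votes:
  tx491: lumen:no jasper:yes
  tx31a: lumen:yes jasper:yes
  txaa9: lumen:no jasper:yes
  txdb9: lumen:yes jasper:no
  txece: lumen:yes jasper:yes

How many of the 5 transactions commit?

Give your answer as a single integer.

Answer: 2

Derivation:
tx491: no from lumen -> abort (commits=0)
tx31a: all yes -> commit (commits=1)
txaa9: no from lumen -> abort (commits=1)
txdb9: no from jasper -> abort (commits=1)
txece: all yes -> commit (commits=2)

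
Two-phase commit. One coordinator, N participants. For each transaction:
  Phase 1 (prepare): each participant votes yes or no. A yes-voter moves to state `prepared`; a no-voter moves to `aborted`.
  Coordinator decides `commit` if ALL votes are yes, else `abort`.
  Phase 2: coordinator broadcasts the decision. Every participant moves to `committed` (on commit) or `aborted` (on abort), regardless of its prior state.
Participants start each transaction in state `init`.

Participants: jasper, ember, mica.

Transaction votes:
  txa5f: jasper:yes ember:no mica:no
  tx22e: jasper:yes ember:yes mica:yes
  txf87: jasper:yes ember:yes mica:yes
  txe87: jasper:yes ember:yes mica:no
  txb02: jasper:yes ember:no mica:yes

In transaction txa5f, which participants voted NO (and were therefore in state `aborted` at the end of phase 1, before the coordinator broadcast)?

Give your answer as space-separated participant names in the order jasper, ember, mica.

Txn txa5f phase 1: jasper yes -> prepared; ember no -> aborted; mica no -> aborted

Answer: ember mica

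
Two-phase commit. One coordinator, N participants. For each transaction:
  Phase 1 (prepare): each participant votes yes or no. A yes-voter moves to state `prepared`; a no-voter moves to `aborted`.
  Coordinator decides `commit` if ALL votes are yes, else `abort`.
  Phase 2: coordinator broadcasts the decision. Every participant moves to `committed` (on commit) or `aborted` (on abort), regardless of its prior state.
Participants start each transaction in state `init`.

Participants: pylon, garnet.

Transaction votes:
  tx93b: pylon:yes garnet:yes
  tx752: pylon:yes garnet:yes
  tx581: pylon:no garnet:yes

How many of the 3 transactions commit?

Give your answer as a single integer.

Answer: 2

Derivation:
tx93b: all yes -> commit (commits=1)
tx752: all yes -> commit (commits=2)
tx581: no from pylon -> abort (commits=2)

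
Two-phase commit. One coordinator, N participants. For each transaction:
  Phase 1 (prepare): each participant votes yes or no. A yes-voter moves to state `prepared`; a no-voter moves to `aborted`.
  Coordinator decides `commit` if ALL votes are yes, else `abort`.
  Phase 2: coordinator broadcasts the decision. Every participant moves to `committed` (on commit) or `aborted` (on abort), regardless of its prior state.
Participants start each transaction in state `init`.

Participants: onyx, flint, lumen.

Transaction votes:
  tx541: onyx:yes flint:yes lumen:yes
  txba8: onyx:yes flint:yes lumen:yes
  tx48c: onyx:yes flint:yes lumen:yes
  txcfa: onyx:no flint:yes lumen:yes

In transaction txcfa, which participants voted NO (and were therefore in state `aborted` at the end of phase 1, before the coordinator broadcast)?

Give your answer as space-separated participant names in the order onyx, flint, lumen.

Answer: onyx

Derivation:
Txn txcfa phase 1: onyx no -> aborted; flint yes -> prepared; lumen yes -> prepared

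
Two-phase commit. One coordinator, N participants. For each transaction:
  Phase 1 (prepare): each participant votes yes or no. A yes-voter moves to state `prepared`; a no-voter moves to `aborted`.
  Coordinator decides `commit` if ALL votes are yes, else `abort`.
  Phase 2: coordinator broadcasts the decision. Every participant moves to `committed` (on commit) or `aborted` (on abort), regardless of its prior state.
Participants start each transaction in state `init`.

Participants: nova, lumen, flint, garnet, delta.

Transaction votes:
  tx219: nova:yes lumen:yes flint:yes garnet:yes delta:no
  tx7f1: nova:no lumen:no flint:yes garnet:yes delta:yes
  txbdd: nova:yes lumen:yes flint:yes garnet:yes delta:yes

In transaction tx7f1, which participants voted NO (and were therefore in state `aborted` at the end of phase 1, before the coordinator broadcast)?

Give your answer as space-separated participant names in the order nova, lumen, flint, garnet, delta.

Txn tx7f1 phase 1: nova no -> aborted; lumen no -> aborted; flint yes -> prepared; garnet yes -> prepared; delta yes -> prepared

Answer: nova lumen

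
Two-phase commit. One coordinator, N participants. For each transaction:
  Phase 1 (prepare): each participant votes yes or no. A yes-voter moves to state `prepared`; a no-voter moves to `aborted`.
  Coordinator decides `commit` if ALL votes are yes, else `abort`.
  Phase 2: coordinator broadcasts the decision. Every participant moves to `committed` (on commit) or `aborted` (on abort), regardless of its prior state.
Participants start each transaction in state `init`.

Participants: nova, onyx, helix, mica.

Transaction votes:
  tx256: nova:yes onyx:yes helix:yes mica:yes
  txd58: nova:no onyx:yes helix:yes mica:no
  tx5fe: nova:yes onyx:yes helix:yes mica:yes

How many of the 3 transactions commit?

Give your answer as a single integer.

Answer: 2

Derivation:
tx256: all yes -> commit (commits=1)
txd58: no from nova, mica -> abort (commits=1)
tx5fe: all yes -> commit (commits=2)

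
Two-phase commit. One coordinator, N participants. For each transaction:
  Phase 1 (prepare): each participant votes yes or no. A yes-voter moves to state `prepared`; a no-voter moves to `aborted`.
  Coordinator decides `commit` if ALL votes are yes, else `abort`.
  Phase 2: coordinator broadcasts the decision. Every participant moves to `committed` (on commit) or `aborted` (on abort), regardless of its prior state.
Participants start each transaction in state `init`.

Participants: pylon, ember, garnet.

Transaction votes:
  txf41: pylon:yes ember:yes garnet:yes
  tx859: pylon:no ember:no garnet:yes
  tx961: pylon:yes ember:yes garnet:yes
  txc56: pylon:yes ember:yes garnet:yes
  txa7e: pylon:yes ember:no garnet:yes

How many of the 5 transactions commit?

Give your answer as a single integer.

Answer: 3

Derivation:
txf41: all yes -> commit (commits=1)
tx859: no from pylon, ember -> abort (commits=1)
tx961: all yes -> commit (commits=2)
txc56: all yes -> commit (commits=3)
txa7e: no from ember -> abort (commits=3)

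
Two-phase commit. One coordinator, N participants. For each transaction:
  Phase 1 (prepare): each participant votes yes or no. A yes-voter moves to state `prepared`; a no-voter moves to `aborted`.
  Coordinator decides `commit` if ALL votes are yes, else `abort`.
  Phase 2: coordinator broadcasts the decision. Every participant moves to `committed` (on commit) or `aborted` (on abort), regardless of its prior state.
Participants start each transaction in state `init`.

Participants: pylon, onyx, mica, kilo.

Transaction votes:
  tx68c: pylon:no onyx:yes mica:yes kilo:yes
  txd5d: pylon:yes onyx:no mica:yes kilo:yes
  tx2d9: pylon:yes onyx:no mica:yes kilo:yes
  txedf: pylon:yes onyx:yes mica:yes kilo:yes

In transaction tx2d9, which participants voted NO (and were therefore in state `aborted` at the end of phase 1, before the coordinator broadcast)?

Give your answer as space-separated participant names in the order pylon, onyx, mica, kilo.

Txn tx2d9 phase 1: pylon yes -> prepared; onyx no -> aborted; mica yes -> prepared; kilo yes -> prepared

Answer: onyx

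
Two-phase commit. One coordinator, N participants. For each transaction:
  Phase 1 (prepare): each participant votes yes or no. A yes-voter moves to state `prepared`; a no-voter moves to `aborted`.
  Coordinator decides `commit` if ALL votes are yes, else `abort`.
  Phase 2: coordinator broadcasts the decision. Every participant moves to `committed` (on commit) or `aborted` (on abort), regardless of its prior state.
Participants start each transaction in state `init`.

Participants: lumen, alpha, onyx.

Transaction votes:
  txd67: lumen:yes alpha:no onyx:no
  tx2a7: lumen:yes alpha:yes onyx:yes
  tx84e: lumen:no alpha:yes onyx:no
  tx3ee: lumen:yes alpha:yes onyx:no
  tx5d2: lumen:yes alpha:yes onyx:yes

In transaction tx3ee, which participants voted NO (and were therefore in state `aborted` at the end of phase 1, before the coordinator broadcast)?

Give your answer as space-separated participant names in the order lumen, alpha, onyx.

Txn tx3ee phase 1: lumen yes -> prepared; alpha yes -> prepared; onyx no -> aborted

Answer: onyx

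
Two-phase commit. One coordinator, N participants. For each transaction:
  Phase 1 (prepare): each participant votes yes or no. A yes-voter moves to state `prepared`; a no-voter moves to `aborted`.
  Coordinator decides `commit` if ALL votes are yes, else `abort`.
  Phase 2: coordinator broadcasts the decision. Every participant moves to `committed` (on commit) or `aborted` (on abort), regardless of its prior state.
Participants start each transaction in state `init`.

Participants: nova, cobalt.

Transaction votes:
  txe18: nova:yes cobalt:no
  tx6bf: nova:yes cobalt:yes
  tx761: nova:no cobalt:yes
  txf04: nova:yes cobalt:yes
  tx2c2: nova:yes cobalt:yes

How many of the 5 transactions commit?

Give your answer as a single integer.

Answer: 3

Derivation:
txe18: no from cobalt -> abort (commits=0)
tx6bf: all yes -> commit (commits=1)
tx761: no from nova -> abort (commits=1)
txf04: all yes -> commit (commits=2)
tx2c2: all yes -> commit (commits=3)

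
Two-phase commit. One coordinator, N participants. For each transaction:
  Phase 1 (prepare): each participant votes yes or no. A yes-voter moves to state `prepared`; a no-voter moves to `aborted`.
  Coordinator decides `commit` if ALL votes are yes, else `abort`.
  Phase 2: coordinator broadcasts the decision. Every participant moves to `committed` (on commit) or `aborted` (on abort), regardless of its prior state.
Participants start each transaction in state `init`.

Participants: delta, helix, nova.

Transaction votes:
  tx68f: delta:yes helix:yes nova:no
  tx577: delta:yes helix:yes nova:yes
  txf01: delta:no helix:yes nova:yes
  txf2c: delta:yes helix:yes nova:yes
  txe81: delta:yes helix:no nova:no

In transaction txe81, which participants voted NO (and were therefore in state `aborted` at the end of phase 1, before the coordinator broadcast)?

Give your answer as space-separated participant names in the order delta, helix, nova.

Answer: helix nova

Derivation:
Txn txe81 phase 1: delta yes -> prepared; helix no -> aborted; nova no -> aborted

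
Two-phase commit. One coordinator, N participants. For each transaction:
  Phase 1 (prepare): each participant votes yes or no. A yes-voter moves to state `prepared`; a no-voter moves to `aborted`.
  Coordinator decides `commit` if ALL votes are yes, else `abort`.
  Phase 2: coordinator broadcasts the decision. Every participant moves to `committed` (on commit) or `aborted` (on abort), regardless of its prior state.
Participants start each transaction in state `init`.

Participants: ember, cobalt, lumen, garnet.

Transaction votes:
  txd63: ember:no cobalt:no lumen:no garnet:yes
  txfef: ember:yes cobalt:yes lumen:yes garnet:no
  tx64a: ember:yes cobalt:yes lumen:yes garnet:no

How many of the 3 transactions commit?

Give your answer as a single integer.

txd63: no from ember, cobalt, lumen -> abort (commits=0)
txfef: no from garnet -> abort (commits=0)
tx64a: no from garnet -> abort (commits=0)

Answer: 0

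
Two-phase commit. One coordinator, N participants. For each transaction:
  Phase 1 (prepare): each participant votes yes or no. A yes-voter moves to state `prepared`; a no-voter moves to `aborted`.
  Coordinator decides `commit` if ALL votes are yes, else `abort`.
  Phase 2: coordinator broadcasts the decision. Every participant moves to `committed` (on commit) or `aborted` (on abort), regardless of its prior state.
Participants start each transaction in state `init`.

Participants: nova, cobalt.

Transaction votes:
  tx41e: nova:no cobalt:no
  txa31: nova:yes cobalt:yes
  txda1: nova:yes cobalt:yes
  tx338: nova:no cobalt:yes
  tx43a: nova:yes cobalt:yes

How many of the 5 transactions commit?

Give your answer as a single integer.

Answer: 3

Derivation:
tx41e: no from nova, cobalt -> abort (commits=0)
txa31: all yes -> commit (commits=1)
txda1: all yes -> commit (commits=2)
tx338: no from nova -> abort (commits=2)
tx43a: all yes -> commit (commits=3)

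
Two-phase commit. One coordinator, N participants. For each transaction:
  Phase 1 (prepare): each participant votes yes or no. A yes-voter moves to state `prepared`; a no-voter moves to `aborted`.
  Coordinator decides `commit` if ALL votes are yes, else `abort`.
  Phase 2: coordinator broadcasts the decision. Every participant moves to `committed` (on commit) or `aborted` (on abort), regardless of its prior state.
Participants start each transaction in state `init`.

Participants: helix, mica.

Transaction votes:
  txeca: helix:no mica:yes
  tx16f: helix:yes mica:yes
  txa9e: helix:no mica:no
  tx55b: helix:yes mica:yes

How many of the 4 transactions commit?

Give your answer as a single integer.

txeca: no from helix -> abort (commits=0)
tx16f: all yes -> commit (commits=1)
txa9e: no from helix, mica -> abort (commits=1)
tx55b: all yes -> commit (commits=2)

Answer: 2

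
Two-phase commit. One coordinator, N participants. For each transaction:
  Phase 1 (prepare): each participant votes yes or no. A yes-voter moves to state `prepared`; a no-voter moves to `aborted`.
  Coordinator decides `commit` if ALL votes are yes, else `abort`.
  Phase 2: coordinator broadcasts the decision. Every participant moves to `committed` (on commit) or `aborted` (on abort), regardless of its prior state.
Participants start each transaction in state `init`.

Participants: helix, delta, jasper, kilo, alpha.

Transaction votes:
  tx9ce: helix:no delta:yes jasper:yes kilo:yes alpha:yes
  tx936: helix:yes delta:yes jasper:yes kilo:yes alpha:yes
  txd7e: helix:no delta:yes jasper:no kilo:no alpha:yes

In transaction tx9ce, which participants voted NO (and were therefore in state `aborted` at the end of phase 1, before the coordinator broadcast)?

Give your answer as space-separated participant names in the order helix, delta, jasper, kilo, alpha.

Txn tx9ce phase 1: helix no -> aborted; delta yes -> prepared; jasper yes -> prepared; kilo yes -> prepared; alpha yes -> prepared

Answer: helix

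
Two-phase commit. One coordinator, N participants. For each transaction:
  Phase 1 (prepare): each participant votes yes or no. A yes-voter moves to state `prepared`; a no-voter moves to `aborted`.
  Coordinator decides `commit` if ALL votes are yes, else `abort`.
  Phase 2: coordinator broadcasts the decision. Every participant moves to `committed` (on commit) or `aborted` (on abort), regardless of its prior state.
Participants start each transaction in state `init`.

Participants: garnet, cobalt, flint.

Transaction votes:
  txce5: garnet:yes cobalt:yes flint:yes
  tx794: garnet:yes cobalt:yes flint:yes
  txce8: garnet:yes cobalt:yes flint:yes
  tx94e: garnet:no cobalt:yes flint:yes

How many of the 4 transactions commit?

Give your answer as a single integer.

txce5: all yes -> commit (commits=1)
tx794: all yes -> commit (commits=2)
txce8: all yes -> commit (commits=3)
tx94e: no from garnet -> abort (commits=3)

Answer: 3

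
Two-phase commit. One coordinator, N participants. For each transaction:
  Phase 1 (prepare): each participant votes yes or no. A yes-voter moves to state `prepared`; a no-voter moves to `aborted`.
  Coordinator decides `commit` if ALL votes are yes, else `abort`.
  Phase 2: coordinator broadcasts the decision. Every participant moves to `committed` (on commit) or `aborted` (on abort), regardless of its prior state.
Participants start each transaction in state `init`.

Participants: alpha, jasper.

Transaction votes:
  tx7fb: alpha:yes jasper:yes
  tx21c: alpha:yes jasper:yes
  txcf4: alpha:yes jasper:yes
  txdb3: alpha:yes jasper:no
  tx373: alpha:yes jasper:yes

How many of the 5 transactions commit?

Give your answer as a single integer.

tx7fb: all yes -> commit (commits=1)
tx21c: all yes -> commit (commits=2)
txcf4: all yes -> commit (commits=3)
txdb3: no from jasper -> abort (commits=3)
tx373: all yes -> commit (commits=4)

Answer: 4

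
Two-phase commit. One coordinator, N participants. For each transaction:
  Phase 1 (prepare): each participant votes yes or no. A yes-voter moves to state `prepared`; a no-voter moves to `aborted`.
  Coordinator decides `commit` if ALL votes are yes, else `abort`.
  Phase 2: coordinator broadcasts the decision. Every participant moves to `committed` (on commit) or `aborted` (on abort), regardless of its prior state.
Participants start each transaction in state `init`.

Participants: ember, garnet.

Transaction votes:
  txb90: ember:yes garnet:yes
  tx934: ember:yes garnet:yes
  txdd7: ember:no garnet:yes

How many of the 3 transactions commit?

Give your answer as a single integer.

txb90: all yes -> commit (commits=1)
tx934: all yes -> commit (commits=2)
txdd7: no from ember -> abort (commits=2)

Answer: 2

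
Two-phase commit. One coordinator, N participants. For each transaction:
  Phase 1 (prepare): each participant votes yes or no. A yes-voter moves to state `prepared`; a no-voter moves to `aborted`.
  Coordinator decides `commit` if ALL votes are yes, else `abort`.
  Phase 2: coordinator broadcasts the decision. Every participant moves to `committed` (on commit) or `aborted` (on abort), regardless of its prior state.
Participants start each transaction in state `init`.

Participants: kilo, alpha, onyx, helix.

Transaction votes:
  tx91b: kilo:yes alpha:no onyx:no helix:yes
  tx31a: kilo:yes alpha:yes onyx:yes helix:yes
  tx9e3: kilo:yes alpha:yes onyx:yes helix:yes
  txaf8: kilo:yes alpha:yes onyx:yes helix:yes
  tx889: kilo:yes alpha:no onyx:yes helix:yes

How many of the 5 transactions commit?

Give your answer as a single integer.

tx91b: no from alpha, onyx -> abort (commits=0)
tx31a: all yes -> commit (commits=1)
tx9e3: all yes -> commit (commits=2)
txaf8: all yes -> commit (commits=3)
tx889: no from alpha -> abort (commits=3)

Answer: 3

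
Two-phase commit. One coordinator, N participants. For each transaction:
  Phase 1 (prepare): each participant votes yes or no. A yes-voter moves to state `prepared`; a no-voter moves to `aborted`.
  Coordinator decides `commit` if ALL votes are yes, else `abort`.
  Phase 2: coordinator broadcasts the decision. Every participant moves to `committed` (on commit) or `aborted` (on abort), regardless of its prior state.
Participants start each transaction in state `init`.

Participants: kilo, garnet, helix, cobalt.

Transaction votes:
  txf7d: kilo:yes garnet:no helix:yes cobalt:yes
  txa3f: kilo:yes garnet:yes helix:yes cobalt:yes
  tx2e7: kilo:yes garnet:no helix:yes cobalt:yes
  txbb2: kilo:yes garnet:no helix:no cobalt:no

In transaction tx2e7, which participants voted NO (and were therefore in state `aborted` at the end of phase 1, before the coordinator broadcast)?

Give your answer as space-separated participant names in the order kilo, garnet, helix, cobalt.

Answer: garnet

Derivation:
Txn tx2e7 phase 1: kilo yes -> prepared; garnet no -> aborted; helix yes -> prepared; cobalt yes -> prepared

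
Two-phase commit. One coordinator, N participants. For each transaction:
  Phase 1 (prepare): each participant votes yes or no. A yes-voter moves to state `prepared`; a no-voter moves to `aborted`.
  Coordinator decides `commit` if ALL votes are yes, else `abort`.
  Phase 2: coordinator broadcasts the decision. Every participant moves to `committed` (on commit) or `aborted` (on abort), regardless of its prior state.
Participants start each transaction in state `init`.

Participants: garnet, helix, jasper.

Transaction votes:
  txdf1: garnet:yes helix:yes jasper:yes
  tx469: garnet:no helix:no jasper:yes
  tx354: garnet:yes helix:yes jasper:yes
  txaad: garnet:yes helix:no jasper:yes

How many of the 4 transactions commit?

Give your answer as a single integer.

txdf1: all yes -> commit (commits=1)
tx469: no from garnet, helix -> abort (commits=1)
tx354: all yes -> commit (commits=2)
txaad: no from helix -> abort (commits=2)

Answer: 2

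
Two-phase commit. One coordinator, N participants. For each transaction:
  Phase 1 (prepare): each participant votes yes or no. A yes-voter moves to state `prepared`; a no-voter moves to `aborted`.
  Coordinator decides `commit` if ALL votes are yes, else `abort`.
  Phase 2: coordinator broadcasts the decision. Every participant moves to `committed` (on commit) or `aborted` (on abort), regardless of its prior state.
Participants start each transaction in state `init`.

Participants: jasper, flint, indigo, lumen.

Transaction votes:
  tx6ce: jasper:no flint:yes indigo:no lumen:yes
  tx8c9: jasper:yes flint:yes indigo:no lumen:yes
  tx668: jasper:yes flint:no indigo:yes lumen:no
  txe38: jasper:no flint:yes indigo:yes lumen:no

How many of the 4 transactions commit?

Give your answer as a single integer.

tx6ce: no from jasper, indigo -> abort (commits=0)
tx8c9: no from indigo -> abort (commits=0)
tx668: no from flint, lumen -> abort (commits=0)
txe38: no from jasper, lumen -> abort (commits=0)

Answer: 0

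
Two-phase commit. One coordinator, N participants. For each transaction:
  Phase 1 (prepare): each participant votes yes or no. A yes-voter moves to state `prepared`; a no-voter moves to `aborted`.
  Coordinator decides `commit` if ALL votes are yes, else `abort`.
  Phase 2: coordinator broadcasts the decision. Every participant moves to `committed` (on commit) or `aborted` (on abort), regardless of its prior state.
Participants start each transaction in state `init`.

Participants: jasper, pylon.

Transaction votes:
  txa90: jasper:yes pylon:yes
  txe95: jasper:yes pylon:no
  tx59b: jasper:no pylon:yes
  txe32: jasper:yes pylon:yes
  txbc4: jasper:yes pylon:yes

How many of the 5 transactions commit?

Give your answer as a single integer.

txa90: all yes -> commit (commits=1)
txe95: no from pylon -> abort (commits=1)
tx59b: no from jasper -> abort (commits=1)
txe32: all yes -> commit (commits=2)
txbc4: all yes -> commit (commits=3)

Answer: 3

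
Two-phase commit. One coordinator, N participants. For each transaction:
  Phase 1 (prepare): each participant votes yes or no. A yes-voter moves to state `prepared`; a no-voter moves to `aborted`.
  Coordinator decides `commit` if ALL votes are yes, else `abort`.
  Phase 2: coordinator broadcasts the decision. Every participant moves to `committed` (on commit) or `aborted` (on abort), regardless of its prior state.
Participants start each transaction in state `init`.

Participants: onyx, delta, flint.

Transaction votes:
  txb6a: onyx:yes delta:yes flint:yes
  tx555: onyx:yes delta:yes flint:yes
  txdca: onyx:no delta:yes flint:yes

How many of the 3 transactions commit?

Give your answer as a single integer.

Answer: 2

Derivation:
txb6a: all yes -> commit (commits=1)
tx555: all yes -> commit (commits=2)
txdca: no from onyx -> abort (commits=2)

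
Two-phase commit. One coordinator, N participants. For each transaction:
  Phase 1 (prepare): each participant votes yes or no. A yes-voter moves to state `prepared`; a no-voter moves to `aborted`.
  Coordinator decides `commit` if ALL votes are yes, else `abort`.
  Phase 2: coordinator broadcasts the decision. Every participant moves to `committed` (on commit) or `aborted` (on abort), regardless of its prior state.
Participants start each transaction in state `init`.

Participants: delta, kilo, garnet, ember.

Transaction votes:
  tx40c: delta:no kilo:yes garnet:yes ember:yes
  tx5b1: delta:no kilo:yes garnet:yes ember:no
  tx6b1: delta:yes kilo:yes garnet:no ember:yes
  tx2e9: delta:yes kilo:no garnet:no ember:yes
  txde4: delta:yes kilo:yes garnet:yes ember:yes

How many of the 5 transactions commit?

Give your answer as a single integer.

tx40c: no from delta -> abort (commits=0)
tx5b1: no from delta, ember -> abort (commits=0)
tx6b1: no from garnet -> abort (commits=0)
tx2e9: no from kilo, garnet -> abort (commits=0)
txde4: all yes -> commit (commits=1)

Answer: 1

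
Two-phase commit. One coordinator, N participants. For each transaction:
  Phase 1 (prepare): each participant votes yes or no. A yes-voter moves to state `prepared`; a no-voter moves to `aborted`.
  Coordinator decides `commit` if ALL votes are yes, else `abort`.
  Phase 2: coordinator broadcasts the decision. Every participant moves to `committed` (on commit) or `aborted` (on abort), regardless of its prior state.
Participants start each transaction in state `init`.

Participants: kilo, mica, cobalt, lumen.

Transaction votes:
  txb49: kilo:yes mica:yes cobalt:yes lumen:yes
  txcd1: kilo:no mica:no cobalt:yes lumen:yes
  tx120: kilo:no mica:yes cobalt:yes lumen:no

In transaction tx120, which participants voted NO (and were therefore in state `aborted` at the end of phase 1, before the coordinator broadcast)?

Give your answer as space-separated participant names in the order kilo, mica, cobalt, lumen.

Answer: kilo lumen

Derivation:
Txn tx120 phase 1: kilo no -> aborted; mica yes -> prepared; cobalt yes -> prepared; lumen no -> aborted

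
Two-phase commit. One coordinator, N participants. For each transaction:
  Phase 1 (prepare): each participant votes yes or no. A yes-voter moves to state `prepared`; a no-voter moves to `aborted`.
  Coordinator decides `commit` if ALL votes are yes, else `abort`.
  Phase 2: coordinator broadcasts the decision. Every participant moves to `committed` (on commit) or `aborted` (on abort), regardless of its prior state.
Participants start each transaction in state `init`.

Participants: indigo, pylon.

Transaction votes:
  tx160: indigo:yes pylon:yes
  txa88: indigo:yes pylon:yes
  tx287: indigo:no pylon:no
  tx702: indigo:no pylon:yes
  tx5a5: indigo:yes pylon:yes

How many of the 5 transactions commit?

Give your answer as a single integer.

tx160: all yes -> commit (commits=1)
txa88: all yes -> commit (commits=2)
tx287: no from indigo, pylon -> abort (commits=2)
tx702: no from indigo -> abort (commits=2)
tx5a5: all yes -> commit (commits=3)

Answer: 3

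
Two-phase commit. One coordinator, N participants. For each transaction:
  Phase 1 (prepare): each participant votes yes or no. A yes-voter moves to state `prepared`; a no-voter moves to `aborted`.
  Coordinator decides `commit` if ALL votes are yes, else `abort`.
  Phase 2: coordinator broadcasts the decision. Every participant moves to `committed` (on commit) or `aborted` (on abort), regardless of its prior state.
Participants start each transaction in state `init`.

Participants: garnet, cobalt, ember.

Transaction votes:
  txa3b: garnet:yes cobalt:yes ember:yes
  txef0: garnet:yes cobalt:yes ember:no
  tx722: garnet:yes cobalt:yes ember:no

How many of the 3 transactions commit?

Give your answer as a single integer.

txa3b: all yes -> commit (commits=1)
txef0: no from ember -> abort (commits=1)
tx722: no from ember -> abort (commits=1)

Answer: 1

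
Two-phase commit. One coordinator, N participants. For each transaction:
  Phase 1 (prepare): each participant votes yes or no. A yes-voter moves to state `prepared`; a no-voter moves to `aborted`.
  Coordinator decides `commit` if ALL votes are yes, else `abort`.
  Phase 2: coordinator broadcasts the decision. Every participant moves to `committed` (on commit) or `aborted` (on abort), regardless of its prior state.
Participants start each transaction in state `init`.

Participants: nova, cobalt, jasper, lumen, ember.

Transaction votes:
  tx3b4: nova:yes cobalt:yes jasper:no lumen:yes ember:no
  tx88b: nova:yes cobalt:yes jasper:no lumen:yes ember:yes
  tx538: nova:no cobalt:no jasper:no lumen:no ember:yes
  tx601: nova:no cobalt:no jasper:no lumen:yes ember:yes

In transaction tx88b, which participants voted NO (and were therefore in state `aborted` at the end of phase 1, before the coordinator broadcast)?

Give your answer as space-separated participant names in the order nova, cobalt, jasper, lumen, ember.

Answer: jasper

Derivation:
Txn tx88b phase 1: nova yes -> prepared; cobalt yes -> prepared; jasper no -> aborted; lumen yes -> prepared; ember yes -> prepared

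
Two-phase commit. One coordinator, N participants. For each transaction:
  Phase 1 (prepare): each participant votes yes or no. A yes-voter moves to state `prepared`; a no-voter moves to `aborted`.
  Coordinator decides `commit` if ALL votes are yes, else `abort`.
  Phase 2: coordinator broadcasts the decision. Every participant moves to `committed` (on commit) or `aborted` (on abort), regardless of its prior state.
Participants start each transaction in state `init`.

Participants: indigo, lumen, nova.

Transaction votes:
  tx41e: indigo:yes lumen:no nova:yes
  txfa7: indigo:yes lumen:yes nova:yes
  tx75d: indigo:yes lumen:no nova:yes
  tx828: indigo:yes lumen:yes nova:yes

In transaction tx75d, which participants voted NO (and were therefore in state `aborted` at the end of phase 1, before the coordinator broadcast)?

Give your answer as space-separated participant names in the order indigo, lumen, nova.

Answer: lumen

Derivation:
Txn tx75d phase 1: indigo yes -> prepared; lumen no -> aborted; nova yes -> prepared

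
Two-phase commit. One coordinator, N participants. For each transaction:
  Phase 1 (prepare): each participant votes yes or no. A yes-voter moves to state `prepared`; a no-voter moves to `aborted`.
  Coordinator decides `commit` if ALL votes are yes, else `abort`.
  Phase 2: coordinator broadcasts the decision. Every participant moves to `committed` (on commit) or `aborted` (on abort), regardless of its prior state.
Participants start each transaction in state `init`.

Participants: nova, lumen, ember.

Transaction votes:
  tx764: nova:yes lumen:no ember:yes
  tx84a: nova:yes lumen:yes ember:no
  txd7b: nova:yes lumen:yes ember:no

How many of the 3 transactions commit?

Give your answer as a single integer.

Answer: 0

Derivation:
tx764: no from lumen -> abort (commits=0)
tx84a: no from ember -> abort (commits=0)
txd7b: no from ember -> abort (commits=0)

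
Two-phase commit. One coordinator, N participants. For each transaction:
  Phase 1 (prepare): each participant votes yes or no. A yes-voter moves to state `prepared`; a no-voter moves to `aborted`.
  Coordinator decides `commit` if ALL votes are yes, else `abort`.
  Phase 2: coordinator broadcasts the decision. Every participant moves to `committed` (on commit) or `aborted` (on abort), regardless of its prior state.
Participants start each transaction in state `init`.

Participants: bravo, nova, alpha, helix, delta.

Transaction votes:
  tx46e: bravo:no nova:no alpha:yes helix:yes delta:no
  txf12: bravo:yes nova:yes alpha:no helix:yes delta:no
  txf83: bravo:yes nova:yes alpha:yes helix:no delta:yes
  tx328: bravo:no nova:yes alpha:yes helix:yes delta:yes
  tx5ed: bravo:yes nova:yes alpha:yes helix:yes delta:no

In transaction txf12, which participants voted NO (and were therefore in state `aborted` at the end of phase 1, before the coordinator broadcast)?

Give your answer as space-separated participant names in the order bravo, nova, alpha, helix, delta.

Txn txf12 phase 1: bravo yes -> prepared; nova yes -> prepared; alpha no -> aborted; helix yes -> prepared; delta no -> aborted

Answer: alpha delta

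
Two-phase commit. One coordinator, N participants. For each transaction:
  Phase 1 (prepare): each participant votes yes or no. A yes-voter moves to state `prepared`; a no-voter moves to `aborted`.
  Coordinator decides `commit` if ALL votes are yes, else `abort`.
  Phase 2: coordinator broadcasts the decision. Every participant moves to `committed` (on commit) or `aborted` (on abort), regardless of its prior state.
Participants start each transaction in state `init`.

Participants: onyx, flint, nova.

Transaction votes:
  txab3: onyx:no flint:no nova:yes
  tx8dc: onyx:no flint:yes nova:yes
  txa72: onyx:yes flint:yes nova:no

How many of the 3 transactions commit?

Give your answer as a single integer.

txab3: no from onyx, flint -> abort (commits=0)
tx8dc: no from onyx -> abort (commits=0)
txa72: no from nova -> abort (commits=0)

Answer: 0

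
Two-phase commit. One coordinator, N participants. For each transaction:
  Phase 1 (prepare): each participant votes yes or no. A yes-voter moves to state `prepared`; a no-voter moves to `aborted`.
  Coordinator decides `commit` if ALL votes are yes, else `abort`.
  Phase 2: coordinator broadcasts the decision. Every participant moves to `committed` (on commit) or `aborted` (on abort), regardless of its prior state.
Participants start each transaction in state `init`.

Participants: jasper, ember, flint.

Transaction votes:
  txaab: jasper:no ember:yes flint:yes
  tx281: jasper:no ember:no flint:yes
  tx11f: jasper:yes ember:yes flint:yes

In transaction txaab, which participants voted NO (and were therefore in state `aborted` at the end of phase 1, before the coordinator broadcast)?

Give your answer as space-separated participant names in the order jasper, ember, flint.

Answer: jasper

Derivation:
Txn txaab phase 1: jasper no -> aborted; ember yes -> prepared; flint yes -> prepared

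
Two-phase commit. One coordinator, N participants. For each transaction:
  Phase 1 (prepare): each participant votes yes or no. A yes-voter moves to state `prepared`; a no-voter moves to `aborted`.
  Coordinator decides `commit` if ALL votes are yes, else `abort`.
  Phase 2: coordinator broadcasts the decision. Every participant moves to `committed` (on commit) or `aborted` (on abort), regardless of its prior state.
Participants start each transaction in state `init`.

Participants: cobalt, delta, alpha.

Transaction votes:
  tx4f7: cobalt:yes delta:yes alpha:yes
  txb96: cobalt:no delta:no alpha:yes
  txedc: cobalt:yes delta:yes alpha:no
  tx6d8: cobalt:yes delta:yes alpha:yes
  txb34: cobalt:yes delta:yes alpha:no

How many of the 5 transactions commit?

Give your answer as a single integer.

tx4f7: all yes -> commit (commits=1)
txb96: no from cobalt, delta -> abort (commits=1)
txedc: no from alpha -> abort (commits=1)
tx6d8: all yes -> commit (commits=2)
txb34: no from alpha -> abort (commits=2)

Answer: 2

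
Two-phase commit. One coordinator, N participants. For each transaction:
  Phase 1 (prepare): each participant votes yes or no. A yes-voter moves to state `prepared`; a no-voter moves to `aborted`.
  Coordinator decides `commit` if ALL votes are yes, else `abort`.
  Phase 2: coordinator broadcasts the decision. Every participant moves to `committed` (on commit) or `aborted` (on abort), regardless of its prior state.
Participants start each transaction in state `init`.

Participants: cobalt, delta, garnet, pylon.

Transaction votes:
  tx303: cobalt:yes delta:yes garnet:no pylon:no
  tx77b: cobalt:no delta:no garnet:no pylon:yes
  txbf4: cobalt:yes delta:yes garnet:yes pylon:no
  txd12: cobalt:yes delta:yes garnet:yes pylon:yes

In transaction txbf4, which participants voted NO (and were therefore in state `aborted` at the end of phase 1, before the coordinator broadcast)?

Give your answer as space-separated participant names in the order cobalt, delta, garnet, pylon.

Txn txbf4 phase 1: cobalt yes -> prepared; delta yes -> prepared; garnet yes -> prepared; pylon no -> aborted

Answer: pylon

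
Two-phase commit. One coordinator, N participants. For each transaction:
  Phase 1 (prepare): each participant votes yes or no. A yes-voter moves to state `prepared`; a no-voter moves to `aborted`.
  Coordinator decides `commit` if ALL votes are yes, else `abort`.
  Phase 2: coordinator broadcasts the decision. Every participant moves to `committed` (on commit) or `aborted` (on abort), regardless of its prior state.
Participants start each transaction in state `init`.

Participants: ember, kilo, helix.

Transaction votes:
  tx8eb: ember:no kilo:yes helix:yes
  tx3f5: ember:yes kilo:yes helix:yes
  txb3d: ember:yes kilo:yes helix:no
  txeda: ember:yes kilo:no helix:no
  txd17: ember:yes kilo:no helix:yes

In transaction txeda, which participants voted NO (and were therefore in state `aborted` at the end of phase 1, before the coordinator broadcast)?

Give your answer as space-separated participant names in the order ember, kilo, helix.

Txn txeda phase 1: ember yes -> prepared; kilo no -> aborted; helix no -> aborted

Answer: kilo helix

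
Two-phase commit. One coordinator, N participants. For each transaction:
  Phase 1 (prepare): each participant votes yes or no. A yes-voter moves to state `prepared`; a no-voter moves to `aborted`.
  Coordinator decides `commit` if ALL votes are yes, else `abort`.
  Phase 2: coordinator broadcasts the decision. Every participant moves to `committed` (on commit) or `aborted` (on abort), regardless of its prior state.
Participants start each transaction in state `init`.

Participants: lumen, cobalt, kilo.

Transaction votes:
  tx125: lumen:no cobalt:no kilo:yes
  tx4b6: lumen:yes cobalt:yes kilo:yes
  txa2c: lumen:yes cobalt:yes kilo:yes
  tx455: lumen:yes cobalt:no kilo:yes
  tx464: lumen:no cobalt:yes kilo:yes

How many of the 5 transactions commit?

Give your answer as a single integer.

Answer: 2

Derivation:
tx125: no from lumen, cobalt -> abort (commits=0)
tx4b6: all yes -> commit (commits=1)
txa2c: all yes -> commit (commits=2)
tx455: no from cobalt -> abort (commits=2)
tx464: no from lumen -> abort (commits=2)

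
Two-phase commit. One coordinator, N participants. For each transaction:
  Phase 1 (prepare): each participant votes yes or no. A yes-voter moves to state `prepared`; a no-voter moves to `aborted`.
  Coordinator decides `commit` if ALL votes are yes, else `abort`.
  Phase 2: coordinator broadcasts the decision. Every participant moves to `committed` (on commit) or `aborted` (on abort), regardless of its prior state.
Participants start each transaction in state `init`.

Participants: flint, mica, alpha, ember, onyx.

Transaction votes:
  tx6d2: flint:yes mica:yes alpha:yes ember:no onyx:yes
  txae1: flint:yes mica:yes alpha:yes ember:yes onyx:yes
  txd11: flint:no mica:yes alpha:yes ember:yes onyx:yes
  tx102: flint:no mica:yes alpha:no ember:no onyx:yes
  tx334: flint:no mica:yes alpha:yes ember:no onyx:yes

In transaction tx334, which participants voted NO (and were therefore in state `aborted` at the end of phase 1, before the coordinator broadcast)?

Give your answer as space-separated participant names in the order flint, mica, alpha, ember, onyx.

Txn tx334 phase 1: flint no -> aborted; mica yes -> prepared; alpha yes -> prepared; ember no -> aborted; onyx yes -> prepared

Answer: flint ember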